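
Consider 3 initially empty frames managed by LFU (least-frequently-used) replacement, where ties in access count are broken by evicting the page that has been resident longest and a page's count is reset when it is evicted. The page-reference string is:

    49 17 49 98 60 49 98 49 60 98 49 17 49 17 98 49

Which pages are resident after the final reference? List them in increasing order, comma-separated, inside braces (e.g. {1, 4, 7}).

49 -> miss, frames (49)
17 -> miss, frames (49 17)
49 -> hit
98 -> miss, frames (49 17 98)
60 -> miss, evict 17, frames (49 98 60)
49 -> hit
98 -> hit
49 -> hit
60 -> hit
98 -> hit
49 -> hit
17 -> miss, evict 60, frames (49 98 17)
49 -> hit
17 -> hit
98 -> hit
49 -> hit

{17, 49, 98}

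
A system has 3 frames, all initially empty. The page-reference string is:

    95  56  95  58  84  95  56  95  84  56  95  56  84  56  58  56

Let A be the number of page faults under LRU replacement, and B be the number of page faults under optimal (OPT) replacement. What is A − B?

1

Under LRU: F F . F F . F . . . . . . . F . → 6 faults.
Under OPT: F F . F F . . . . . . . . . F . → 5 faults.
A − B = 6 − 5 = 1.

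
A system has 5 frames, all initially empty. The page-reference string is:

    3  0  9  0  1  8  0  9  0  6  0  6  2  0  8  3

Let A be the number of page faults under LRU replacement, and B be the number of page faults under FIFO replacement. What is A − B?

Under LRU: F F F . F F . . . F . . F . . F → 8 faults.
Under FIFO: F F F . F F . . . F . . F F . F → 9 faults.
A − B = 8 − 9 = -1.

-1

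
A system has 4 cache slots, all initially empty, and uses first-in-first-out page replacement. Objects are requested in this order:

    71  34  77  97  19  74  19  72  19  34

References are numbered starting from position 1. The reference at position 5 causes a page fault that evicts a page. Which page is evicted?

71

pos 1: 71 -> fault, frames [71]
pos 2: 34 -> fault, frames [71, 34]
pos 3: 77 -> fault, frames [71, 34, 77]
pos 4: 97 -> fault, frames [71, 34, 77, 97]
pos 5: 19 -> fault, evict 71, frames [34, 77, 97, 19]
At position 5, page 71 is evicted.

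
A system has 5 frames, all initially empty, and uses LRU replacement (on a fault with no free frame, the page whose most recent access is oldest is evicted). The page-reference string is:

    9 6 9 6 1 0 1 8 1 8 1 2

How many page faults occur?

6

9 → miss, frames (9)
6 → miss, frames (9 6)
9 → hit
6 → hit
1 → miss, frames (9 6 1)
0 → miss, frames (9 6 1 0)
1 → hit
8 → miss, frames (9 6 0 1 8)
1 → hit
8 → hit
1 → hit
2 → miss, evict 9, frames (6 0 8 1 2)
Page faults: 6.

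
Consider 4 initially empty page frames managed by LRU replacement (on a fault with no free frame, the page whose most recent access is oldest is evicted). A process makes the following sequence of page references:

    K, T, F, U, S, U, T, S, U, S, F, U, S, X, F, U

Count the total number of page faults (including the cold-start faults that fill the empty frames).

K → miss, frames {K}
T → miss, frames {K,T}
F → miss, frames {K,T,F}
U → miss, frames {K,T,F,U}
S → miss, evict K, frames {T,F,U,S}
U → hit
T → hit
S → hit
U → hit
S → hit
F → hit
U → hit
S → hit
X → miss, evict T, frames {F,U,S,X}
F → hit
U → hit
Page faults: 6.

6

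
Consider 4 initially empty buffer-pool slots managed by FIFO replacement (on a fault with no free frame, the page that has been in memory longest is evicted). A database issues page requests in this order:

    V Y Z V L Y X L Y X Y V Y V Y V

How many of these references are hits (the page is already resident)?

9

V → fault, frames {V}
Y → fault, frames {V,Y}
Z → fault, frames {V,Y,Z}
V → hit
L → fault, frames {V,Y,Z,L}
Y → hit
X → fault, evict V, frames {Y,Z,L,X}
L → hit
Y → hit
X → hit
Y → hit
V → fault, evict Y, frames {Z,L,X,V}
Y → fault, evict Z, frames {L,X,V,Y}
V → hit
Y → hit
V → hit
Hits: 9.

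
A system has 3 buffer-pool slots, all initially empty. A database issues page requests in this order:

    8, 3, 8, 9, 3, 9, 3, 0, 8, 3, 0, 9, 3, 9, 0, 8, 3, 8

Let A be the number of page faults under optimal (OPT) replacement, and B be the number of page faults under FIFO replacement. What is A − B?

Under OPT: F F . F . . . F . . . F . . . F . . → 6 faults.
Under FIFO: F F . F . . . F F F . F . . F F F . → 10 faults.
A − B = 6 − 10 = -4.

-4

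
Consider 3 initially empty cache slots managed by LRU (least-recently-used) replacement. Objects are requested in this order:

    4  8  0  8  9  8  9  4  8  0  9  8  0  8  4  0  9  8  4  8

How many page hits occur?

9

4 → fault, frames (4)
8 → fault, frames (4 8)
0 → fault, frames (4 8 0)
8 → hit
9 → fault, evict 4, frames (0 8 9)
8 → hit
9 → hit
4 → fault, evict 0, frames (8 9 4)
8 → hit
0 → fault, evict 9, frames (4 8 0)
9 → fault, evict 4, frames (8 0 9)
8 → hit
0 → hit
8 → hit
4 → fault, evict 9, frames (0 8 4)
0 → hit
9 → fault, evict 8, frames (4 0 9)
8 → fault, evict 4, frames (0 9 8)
4 → fault, evict 0, frames (9 8 4)
8 → hit
Hits: 9.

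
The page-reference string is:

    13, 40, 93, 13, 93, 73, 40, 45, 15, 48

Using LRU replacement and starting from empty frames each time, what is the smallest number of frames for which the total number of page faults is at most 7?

4

f=1: 10 faults
f=2: 9 faults
f=3: 8 faults
f=4: 7 faults
f=5: 7 faults
f=6: 7 faults
f=7: 7 faults
Smallest f with faults ≤ 7 is 4.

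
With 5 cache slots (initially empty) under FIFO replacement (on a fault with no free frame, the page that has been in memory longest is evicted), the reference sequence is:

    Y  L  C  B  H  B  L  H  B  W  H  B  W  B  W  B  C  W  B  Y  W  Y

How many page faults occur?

7

Y -> fault, frames (Y)
L -> fault, frames (Y L)
C -> fault, frames (Y L C)
B -> fault, frames (Y L C B)
H -> fault, frames (Y L C B H)
B -> hit
L -> hit
H -> hit
B -> hit
W -> fault, evict Y, frames (L C B H W)
H -> hit
B -> hit
W -> hit
B -> hit
W -> hit
B -> hit
C -> hit
W -> hit
B -> hit
Y -> fault, evict L, frames (C B H W Y)
W -> hit
Y -> hit
Page faults: 7.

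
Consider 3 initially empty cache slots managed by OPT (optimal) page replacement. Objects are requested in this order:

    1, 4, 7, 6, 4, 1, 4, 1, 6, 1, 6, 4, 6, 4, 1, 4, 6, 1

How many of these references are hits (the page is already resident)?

1 → miss, frames (1)
4 → miss, frames (1 4)
7 → miss, frames (1 4 7)
6 → miss, evict 7, frames (1 4 6)
4 → hit
1 → hit
4 → hit
1 → hit
6 → hit
1 → hit
6 → hit
4 → hit
6 → hit
4 → hit
1 → hit
4 → hit
6 → hit
1 → hit
Hits: 14.

14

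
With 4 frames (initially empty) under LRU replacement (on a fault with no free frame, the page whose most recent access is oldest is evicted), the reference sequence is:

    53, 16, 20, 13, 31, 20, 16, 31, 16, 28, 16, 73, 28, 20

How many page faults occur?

8

53 → fault, frames [53]
16 → fault, frames [53, 16]
20 → fault, frames [53, 16, 20]
13 → fault, frames [53, 16, 20, 13]
31 → fault, evict 53, frames [16, 20, 13, 31]
20 → hit
16 → hit
31 → hit
16 → hit
28 → fault, evict 13, frames [20, 31, 16, 28]
16 → hit
73 → fault, evict 20, frames [31, 28, 16, 73]
28 → hit
20 → fault, evict 31, frames [16, 73, 28, 20]
Page faults: 8.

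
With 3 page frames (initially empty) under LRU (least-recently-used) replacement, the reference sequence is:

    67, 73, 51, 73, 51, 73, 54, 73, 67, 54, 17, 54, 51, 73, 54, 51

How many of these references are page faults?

67 -> miss, frames (67)
73 -> miss, frames (67 73)
51 -> miss, frames (67 73 51)
73 -> hit
51 -> hit
73 -> hit
54 -> miss, evict 67, frames (51 73 54)
73 -> hit
67 -> miss, evict 51, frames (54 73 67)
54 -> hit
17 -> miss, evict 73, frames (67 54 17)
54 -> hit
51 -> miss, evict 67, frames (17 54 51)
73 -> miss, evict 17, frames (54 51 73)
54 -> hit
51 -> hit
Page faults: 8.

8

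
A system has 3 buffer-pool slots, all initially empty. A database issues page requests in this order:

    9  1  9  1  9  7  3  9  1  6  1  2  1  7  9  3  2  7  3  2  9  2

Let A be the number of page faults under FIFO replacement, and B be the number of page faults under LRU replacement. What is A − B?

Under FIFO: F F . . . F F F F F . F . F F F F F . . F . → 14 faults.
Under LRU: F F . . . F F . F F . F . F F F F F . . F . → 13 faults.
A − B = 14 − 13 = 1.

1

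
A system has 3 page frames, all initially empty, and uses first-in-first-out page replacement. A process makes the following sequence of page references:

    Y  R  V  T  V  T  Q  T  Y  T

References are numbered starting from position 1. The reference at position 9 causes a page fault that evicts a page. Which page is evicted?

V

pos 1: Y: miss, frames [Y]
pos 2: R: miss, frames [Y, R]
pos 3: V: miss, frames [Y, R, V]
pos 4: T: miss, evict Y, frames [R, V, T]
pos 5: V: hit
pos 6: T: hit
pos 7: Q: miss, evict R, frames [V, T, Q]
pos 8: T: hit
pos 9: Y: miss, evict V, frames [T, Q, Y]
At position 9, page V is evicted.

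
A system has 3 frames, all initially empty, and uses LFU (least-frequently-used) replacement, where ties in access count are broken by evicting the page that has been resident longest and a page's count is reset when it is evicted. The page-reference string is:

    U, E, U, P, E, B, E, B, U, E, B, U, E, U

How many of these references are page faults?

U → miss, frames {U}
E → miss, frames {U,E}
U → hit
P → miss, frames {U,E,P}
E → hit
B → miss, evict P, frames {U,E,B}
E → hit
B → hit
U → hit
E → hit
B → hit
U → hit
E → hit
U → hit
Page faults: 4.

4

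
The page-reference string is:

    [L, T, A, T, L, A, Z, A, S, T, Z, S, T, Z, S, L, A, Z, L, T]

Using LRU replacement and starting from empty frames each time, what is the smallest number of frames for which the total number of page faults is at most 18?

f=1: 20 faults
f=2: 18 faults
f=3: 11 faults
f=4: 9 faults
f=5: 5 faults
Smallest f with faults ≤ 18 is 2.

2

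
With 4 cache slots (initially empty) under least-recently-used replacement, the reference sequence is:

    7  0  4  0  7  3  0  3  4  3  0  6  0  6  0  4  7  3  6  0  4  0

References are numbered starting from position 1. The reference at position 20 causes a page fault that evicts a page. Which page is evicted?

pos 1: 7 -> fault, frames (7)
pos 2: 0 -> fault, frames (7 0)
pos 3: 4 -> fault, frames (7 0 4)
pos 4: 0 -> hit
pos 5: 7 -> hit
pos 6: 3 -> fault, frames (4 0 7 3)
pos 7: 0 -> hit
pos 8: 3 -> hit
pos 9: 4 -> hit
pos 10: 3 -> hit
pos 11: 0 -> hit
pos 12: 6 -> fault, evict 7, frames (4 3 0 6)
pos 13: 0 -> hit
pos 14: 6 -> hit
pos 15: 0 -> hit
pos 16: 4 -> hit
pos 17: 7 -> fault, evict 3, frames (6 0 4 7)
pos 18: 3 -> fault, evict 6, frames (0 4 7 3)
pos 19: 6 -> fault, evict 0, frames (4 7 3 6)
pos 20: 0 -> fault, evict 4, frames (7 3 6 0)
At position 20, page 4 is evicted.

4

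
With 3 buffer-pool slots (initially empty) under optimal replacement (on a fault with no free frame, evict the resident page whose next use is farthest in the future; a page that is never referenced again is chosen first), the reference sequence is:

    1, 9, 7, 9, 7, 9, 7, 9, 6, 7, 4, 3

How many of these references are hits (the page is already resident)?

1 -> fault, frames [1]
9 -> fault, frames [1, 9]
7 -> fault, frames [1, 9, 7]
9 -> hit
7 -> hit
9 -> hit
7 -> hit
9 -> hit
6 -> fault, evict 9, frames [1, 7, 6]
7 -> hit
4 -> fault, evict 6, frames [1, 7, 4]
3 -> fault, evict 4, frames [1, 7, 3]
Hits: 6.

6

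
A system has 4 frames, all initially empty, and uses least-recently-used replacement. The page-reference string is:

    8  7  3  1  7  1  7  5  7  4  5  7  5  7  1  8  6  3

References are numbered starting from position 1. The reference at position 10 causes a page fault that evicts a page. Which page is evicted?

3

pos 1: 8 -> fault, frames [8]
pos 2: 7 -> fault, frames [8, 7]
pos 3: 3 -> fault, frames [8, 7, 3]
pos 4: 1 -> fault, frames [8, 7, 3, 1]
pos 5: 7 -> hit
pos 6: 1 -> hit
pos 7: 7 -> hit
pos 8: 5 -> fault, evict 8, frames [3, 1, 7, 5]
pos 9: 7 -> hit
pos 10: 4 -> fault, evict 3, frames [1, 5, 7, 4]
At position 10, page 3 is evicted.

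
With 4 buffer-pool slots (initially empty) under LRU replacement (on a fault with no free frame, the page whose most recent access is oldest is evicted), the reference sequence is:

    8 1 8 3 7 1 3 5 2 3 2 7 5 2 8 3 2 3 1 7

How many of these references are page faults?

8 -> fault, frames [8]
1 -> fault, frames [8, 1]
8 -> hit
3 -> fault, frames [1, 8, 3]
7 -> fault, frames [1, 8, 3, 7]
1 -> hit
3 -> hit
5 -> fault, evict 8, frames [7, 1, 3, 5]
2 -> fault, evict 7, frames [1, 3, 5, 2]
3 -> hit
2 -> hit
7 -> fault, evict 1, frames [5, 3, 2, 7]
5 -> hit
2 -> hit
8 -> fault, evict 3, frames [7, 5, 2, 8]
3 -> fault, evict 7, frames [5, 2, 8, 3]
2 -> hit
3 -> hit
1 -> fault, evict 5, frames [8, 2, 3, 1]
7 -> fault, evict 8, frames [2, 3, 1, 7]
Page faults: 11.

11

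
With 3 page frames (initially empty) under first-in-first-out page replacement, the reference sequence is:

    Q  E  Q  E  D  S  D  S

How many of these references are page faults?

4

Q -> fault, frames (Q)
E -> fault, frames (Q E)
Q -> hit
E -> hit
D -> fault, frames (Q E D)
S -> fault, evict Q, frames (E D S)
D -> hit
S -> hit
Page faults: 4.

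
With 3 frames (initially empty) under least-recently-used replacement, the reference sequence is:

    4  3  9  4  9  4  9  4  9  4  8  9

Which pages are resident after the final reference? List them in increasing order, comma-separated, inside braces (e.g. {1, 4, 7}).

4 → miss, frames {4}
3 → miss, frames {4,3}
9 → miss, frames {4,3,9}
4 → hit
9 → hit
4 → hit
9 → hit
4 → hit
9 → hit
4 → hit
8 → miss, evict 3, frames {9,4,8}
9 → hit

{4, 8, 9}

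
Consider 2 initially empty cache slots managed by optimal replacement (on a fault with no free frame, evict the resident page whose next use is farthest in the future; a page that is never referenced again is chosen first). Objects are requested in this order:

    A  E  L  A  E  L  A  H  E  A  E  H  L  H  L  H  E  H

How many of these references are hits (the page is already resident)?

8

A: fault, frames (A)
E: fault, frames (A E)
L: fault, evict E, frames (A L)
A: hit
E: fault, evict A, frames (L E)
L: hit
A: fault, evict L, frames (E A)
H: fault, evict A, frames (E H)
E: hit
A: fault, evict H, frames (E A)
E: hit
H: fault, evict A, frames (E H)
L: fault, evict E, frames (H L)
H: hit
L: hit
H: hit
E: fault, evict L, frames (H E)
H: hit
Hits: 8.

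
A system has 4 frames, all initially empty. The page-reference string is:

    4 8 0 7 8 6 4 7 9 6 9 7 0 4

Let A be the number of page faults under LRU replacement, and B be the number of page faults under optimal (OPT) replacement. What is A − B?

2

Under LRU: F F F F . F F . F . . . F F → 9 faults.
Under OPT: F F F F . F . . F . . . . F → 7 faults.
A − B = 9 − 7 = 2.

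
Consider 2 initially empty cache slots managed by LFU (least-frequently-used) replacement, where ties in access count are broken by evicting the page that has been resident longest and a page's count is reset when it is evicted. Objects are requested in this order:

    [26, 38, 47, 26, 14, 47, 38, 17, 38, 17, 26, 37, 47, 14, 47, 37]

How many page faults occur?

26: fault, frames (26)
38: fault, frames (26 38)
47: fault, evict 26, frames (38 47)
26: fault, evict 38, frames (47 26)
14: fault, evict 47, frames (26 14)
47: fault, evict 26, frames (14 47)
38: fault, evict 14, frames (47 38)
17: fault, evict 47, frames (38 17)
38: hit
17: hit
26: fault, evict 38, frames (17 26)
37: fault, evict 26, frames (17 37)
47: fault, evict 37, frames (17 47)
14: fault, evict 47, frames (17 14)
47: fault, evict 14, frames (17 47)
37: fault, evict 47, frames (17 37)
Page faults: 14.

14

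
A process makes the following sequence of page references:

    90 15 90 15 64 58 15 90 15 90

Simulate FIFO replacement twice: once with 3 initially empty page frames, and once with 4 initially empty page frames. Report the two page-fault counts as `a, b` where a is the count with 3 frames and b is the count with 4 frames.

3 frames: F F . . F F . F F . → 6 faults.
4 frames: F F . . F F . . . . → 4 faults.
4 < 6: adding a frame reduced faults, as is typical.

6, 4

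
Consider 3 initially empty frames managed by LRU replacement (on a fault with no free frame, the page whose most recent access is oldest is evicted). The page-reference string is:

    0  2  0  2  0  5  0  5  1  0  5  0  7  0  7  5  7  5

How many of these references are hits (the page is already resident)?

13

0: fault, frames [0]
2: fault, frames [0, 2]
0: hit
2: hit
0: hit
5: fault, frames [2, 0, 5]
0: hit
5: hit
1: fault, evict 2, frames [0, 5, 1]
0: hit
5: hit
0: hit
7: fault, evict 1, frames [5, 0, 7]
0: hit
7: hit
5: hit
7: hit
5: hit
Hits: 13.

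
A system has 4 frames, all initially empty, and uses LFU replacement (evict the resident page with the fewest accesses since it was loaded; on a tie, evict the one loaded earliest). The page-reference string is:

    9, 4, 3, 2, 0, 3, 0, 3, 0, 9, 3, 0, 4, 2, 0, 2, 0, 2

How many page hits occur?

9 → fault, frames {9}
4 → fault, frames {9,4}
3 → fault, frames {9,4,3}
2 → fault, frames {9,4,3,2}
0 → fault, evict 9, frames {4,3,2,0}
3 → hit
0 → hit
3 → hit
0 → hit
9 → fault, evict 4, frames {3,2,0,9}
3 → hit
0 → hit
4 → fault, evict 2, frames {3,0,9,4}
2 → fault, evict 9, frames {3,0,4,2}
0 → hit
2 → hit
0 → hit
2 → hit
Hits: 10.

10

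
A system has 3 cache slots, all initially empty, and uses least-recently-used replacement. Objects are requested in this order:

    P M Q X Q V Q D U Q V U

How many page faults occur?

8

P -> miss, frames {P}
M -> miss, frames {P,M}
Q -> miss, frames {P,M,Q}
X -> miss, evict P, frames {M,Q,X}
Q -> hit
V -> miss, evict M, frames {X,Q,V}
Q -> hit
D -> miss, evict X, frames {V,Q,D}
U -> miss, evict V, frames {Q,D,U}
Q -> hit
V -> miss, evict D, frames {U,Q,V}
U -> hit
Page faults: 8.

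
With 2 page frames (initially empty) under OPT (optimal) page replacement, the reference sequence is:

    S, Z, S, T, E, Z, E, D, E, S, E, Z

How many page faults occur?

7

S -> fault, frames {S}
Z -> fault, frames {S,Z}
S -> hit
T -> fault, evict S, frames {Z,T}
E -> fault, evict T, frames {Z,E}
Z -> hit
E -> hit
D -> fault, evict Z, frames {E,D}
E -> hit
S -> fault, evict D, frames {E,S}
E -> hit
Z -> fault, evict S, frames {E,Z}
Page faults: 7.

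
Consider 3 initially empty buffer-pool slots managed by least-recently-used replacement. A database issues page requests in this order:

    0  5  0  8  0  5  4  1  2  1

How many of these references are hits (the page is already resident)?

4

0 -> fault, frames {0}
5 -> fault, frames {0,5}
0 -> hit
8 -> fault, frames {5,0,8}
0 -> hit
5 -> hit
4 -> fault, evict 8, frames {0,5,4}
1 -> fault, evict 0, frames {5,4,1}
2 -> fault, evict 5, frames {4,1,2}
1 -> hit
Hits: 4.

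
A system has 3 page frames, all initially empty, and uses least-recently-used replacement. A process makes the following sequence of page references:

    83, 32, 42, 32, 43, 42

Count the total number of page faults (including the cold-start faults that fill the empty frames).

83 -> miss, frames (83)
32 -> miss, frames (83 32)
42 -> miss, frames (83 32 42)
32 -> hit
43 -> miss, evict 83, frames (42 32 43)
42 -> hit
Page faults: 4.

4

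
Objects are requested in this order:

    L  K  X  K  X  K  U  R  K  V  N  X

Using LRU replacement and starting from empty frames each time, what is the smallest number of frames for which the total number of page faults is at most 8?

f=1: 12 faults
f=2: 9 faults
f=3: 8 faults
f=4: 8 faults
f=5: 8 faults
f=6: 7 faults
f=7: 7 faults
Smallest f with faults ≤ 8 is 3.

3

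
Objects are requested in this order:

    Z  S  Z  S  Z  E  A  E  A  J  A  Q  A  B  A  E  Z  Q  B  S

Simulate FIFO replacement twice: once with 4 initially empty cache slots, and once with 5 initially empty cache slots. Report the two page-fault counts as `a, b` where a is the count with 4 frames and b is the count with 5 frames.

10, 9

4 frames: F F . . . F F . . F . F . F . F F . . F → 10 faults.
5 frames: F F . . . F F . . F . F . F . . F . . F → 9 faults.
9 < 10: adding a frame reduced faults, as is typical.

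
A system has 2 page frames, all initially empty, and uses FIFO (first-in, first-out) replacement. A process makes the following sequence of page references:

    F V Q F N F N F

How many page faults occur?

5

F -> miss, frames (F)
V -> miss, frames (F V)
Q -> miss, evict F, frames (V Q)
F -> miss, evict V, frames (Q F)
N -> miss, evict Q, frames (F N)
F -> hit
N -> hit
F -> hit
Page faults: 5.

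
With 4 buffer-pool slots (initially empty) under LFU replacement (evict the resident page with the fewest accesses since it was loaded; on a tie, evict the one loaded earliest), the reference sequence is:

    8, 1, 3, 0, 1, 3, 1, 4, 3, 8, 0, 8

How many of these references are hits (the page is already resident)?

8: miss, frames (8)
1: miss, frames (8 1)
3: miss, frames (8 1 3)
0: miss, frames (8 1 3 0)
1: hit
3: hit
1: hit
4: miss, evict 8, frames (1 3 0 4)
3: hit
8: miss, evict 0, frames (1 3 4 8)
0: miss, evict 4, frames (1 3 8 0)
8: hit
Hits: 5.

5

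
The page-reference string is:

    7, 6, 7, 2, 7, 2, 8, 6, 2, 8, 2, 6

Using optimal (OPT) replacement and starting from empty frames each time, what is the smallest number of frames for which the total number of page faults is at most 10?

f=1: 12 faults
f=2: 7 faults
f=3: 4 faults
f=4: 4 faults
Smallest f with faults ≤ 10 is 2.

2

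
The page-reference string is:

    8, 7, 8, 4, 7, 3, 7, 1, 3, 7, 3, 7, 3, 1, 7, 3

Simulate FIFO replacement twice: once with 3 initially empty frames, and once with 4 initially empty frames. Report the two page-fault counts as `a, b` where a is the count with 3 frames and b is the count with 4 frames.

3 frames: F F . F . F . F . F . . . . . . → 6 faults.
4 frames: F F . F . F . F . . . . . . . . → 5 faults.
5 < 6: adding a frame reduced faults, as is typical.

6, 5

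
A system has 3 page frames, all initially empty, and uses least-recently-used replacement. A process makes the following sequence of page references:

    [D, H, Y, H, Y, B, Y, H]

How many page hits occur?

4

D -> miss, frames [D]
H -> miss, frames [D, H]
Y -> miss, frames [D, H, Y]
H -> hit
Y -> hit
B -> miss, evict D, frames [H, Y, B]
Y -> hit
H -> hit
Hits: 4.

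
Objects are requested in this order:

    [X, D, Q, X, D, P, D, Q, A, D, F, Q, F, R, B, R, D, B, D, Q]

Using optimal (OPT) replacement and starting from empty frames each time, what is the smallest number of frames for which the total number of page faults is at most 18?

2

f=1: 20 faults
f=2: 13 faults
f=3: 9 faults
f=4: 8 faults
f=5: 8 faults
f=6: 8 faults
f=7: 8 faults
f=8: 8 faults
Smallest f with faults ≤ 18 is 2.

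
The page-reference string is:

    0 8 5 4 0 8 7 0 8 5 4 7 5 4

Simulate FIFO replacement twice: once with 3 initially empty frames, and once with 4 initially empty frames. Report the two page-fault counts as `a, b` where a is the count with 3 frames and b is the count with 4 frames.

3 frames: F F F F F F F . . F F . . . → 9 faults.
4 frames: F F F F . . F F F F F F . . → 10 faults.
10 > 9: adding a frame increased faults — Belady's anomaly.

9, 10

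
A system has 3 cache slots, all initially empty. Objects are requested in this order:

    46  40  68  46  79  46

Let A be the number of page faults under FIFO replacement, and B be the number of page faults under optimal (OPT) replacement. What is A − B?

1

Under FIFO: F F F . F F → 5 faults.
Under OPT: F F F . F . → 4 faults.
A − B = 5 − 4 = 1.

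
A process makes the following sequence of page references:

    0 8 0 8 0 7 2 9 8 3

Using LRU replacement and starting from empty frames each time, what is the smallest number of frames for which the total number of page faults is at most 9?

f=1: 10 faults
f=2: 7 faults
f=3: 7 faults
f=4: 7 faults
f=5: 6 faults
f=6: 6 faults
Smallest f with faults ≤ 9 is 2.

2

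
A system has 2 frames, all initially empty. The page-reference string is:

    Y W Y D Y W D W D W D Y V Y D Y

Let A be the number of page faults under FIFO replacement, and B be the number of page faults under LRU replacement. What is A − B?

2

Under FIFO: F F . F F F F . . . . F F . F F → 10 faults.
Under LRU: F F . F . F F . . . . F F . F . → 8 faults.
A − B = 10 − 8 = 2.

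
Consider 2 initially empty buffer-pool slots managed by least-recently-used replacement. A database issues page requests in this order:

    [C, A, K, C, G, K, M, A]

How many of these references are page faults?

C → miss, frames {C}
A → miss, frames {C,A}
K → miss, evict C, frames {A,K}
C → miss, evict A, frames {K,C}
G → miss, evict K, frames {C,G}
K → miss, evict C, frames {G,K}
M → miss, evict G, frames {K,M}
A → miss, evict K, frames {M,A}
Page faults: 8.

8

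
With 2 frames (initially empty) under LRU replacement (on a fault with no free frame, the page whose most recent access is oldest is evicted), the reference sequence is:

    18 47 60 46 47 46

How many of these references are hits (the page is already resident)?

1

18 → miss, frames [18]
47 → miss, frames [18, 47]
60 → miss, evict 18, frames [47, 60]
46 → miss, evict 47, frames [60, 46]
47 → miss, evict 60, frames [46, 47]
46 → hit
Hits: 1.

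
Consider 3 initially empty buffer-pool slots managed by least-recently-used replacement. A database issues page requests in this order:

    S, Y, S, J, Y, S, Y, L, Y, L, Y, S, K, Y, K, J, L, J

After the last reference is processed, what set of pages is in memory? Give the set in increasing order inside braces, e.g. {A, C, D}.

{J, K, L}

S → miss, frames {S}
Y → miss, frames {S,Y}
S → hit
J → miss, frames {Y,S,J}
Y → hit
S → hit
Y → hit
L → miss, evict J, frames {S,Y,L}
Y → hit
L → hit
Y → hit
S → hit
K → miss, evict L, frames {Y,S,K}
Y → hit
K → hit
J → miss, evict S, frames {Y,K,J}
L → miss, evict Y, frames {K,J,L}
J → hit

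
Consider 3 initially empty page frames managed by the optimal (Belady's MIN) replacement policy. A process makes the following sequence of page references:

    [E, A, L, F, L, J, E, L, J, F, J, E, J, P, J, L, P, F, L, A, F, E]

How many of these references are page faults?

E -> miss, frames {E}
A -> miss, frames {E,A}
L -> miss, frames {E,A,L}
F -> miss, evict A, frames {E,L,F}
L -> hit
J -> miss, evict F, frames {E,L,J}
E -> hit
L -> hit
J -> hit
F -> miss, evict L, frames {E,J,F}
J -> hit
E -> hit
J -> hit
P -> miss, evict E, frames {J,F,P}
J -> hit
L -> miss, evict J, frames {F,P,L}
P -> hit
F -> hit
L -> hit
A -> miss, evict L, frames {F,P,A}
F -> hit
E -> miss, evict A, frames {F,P,E}
Page faults: 10.

10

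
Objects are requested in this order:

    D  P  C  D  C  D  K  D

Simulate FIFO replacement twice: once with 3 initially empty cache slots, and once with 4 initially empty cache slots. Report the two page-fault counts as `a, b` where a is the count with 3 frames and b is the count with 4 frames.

3 frames: F F F . . . F F → 5 faults.
4 frames: F F F . . . F . → 4 faults.
4 < 5: adding a frame reduced faults, as is typical.

5, 4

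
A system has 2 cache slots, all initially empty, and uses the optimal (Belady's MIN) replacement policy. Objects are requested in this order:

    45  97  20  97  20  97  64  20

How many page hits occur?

45: fault, frames (45)
97: fault, frames (45 97)
20: fault, evict 45, frames (97 20)
97: hit
20: hit
97: hit
64: fault, evict 97, frames (20 64)
20: hit
Hits: 4.

4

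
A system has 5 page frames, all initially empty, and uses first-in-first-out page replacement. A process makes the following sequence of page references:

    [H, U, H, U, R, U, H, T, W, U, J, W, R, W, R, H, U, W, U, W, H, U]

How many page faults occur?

8

H: miss, frames (H)
U: miss, frames (H U)
H: hit
U: hit
R: miss, frames (H U R)
U: hit
H: hit
T: miss, frames (H U R T)
W: miss, frames (H U R T W)
U: hit
J: miss, evict H, frames (U R T W J)
W: hit
R: hit
W: hit
R: hit
H: miss, evict U, frames (R T W J H)
U: miss, evict R, frames (T W J H U)
W: hit
U: hit
W: hit
H: hit
U: hit
Page faults: 8.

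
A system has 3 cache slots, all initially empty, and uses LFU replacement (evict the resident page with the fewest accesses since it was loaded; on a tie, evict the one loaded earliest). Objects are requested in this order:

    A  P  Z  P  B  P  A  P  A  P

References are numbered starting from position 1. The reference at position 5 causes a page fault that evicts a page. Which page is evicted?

A

pos 1: A → fault, frames (A)
pos 2: P → fault, frames (A P)
pos 3: Z → fault, frames (A P Z)
pos 4: P → hit
pos 5: B → fault, evict A, frames (P Z B)
At position 5, page A is evicted.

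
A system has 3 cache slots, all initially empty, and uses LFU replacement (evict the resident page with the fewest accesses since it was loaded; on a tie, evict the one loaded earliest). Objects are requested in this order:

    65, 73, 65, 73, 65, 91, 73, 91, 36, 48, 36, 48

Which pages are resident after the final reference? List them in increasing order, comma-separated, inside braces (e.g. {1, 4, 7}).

65 → fault, frames [65]
73 → fault, frames [65, 73]
65 → hit
73 → hit
65 → hit
91 → fault, frames [65, 73, 91]
73 → hit
91 → hit
36 → fault, evict 91, frames [65, 73, 36]
48 → fault, evict 36, frames [65, 73, 48]
36 → fault, evict 48, frames [65, 73, 36]
48 → fault, evict 36, frames [65, 73, 48]

{48, 65, 73}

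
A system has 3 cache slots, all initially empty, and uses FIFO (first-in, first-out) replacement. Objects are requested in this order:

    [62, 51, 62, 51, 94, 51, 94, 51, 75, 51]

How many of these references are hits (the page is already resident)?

62 -> miss, frames [62]
51 -> miss, frames [62, 51]
62 -> hit
51 -> hit
94 -> miss, frames [62, 51, 94]
51 -> hit
94 -> hit
51 -> hit
75 -> miss, evict 62, frames [51, 94, 75]
51 -> hit
Hits: 6.

6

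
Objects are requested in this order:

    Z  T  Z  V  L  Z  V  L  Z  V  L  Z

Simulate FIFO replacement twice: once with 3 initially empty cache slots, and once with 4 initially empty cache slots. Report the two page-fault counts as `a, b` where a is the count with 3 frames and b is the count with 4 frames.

5, 4

3 frames: F F . F F F . . . . . . → 5 faults.
4 frames: F F . F F . . . . . . . → 4 faults.
4 < 5: adding a frame reduced faults, as is typical.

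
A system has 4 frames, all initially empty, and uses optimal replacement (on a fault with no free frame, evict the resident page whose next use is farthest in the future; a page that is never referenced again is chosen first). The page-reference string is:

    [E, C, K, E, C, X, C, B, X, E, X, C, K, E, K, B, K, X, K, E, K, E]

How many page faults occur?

6

E → fault, frames [E]
C → fault, frames [E, C]
K → fault, frames [E, C, K]
E → hit
C → hit
X → fault, frames [E, C, K, X]
C → hit
B → fault, evict K, frames [E, C, X, B]
X → hit
E → hit
X → hit
C → hit
K → fault, evict C, frames [E, X, B, K]
E → hit
K → hit
B → hit
K → hit
X → hit
K → hit
E → hit
K → hit
E → hit
Page faults: 6.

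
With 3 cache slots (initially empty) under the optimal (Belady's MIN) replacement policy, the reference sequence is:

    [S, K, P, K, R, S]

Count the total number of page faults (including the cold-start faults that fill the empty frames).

S → fault, frames {S}
K → fault, frames {S,K}
P → fault, frames {S,K,P}
K → hit
R → fault, evict P, frames {S,K,R}
S → hit
Page faults: 4.

4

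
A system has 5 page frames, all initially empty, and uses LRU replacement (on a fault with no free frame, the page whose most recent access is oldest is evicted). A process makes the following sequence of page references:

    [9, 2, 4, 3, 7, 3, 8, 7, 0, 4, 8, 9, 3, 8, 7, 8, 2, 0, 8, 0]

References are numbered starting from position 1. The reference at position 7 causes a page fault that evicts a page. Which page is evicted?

9

pos 1: 9 -> miss, frames (9)
pos 2: 2 -> miss, frames (9 2)
pos 3: 4 -> miss, frames (9 2 4)
pos 4: 3 -> miss, frames (9 2 4 3)
pos 5: 7 -> miss, frames (9 2 4 3 7)
pos 6: 3 -> hit
pos 7: 8 -> miss, evict 9, frames (2 4 7 3 8)
At position 7, page 9 is evicted.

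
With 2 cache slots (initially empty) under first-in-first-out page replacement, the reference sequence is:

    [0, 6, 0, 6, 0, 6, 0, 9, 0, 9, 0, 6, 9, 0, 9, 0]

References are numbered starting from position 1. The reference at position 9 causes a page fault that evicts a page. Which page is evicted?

6

pos 1: 0 -> miss, frames (0)
pos 2: 6 -> miss, frames (0 6)
pos 3: 0 -> hit
pos 4: 6 -> hit
pos 5: 0 -> hit
pos 6: 6 -> hit
pos 7: 0 -> hit
pos 8: 9 -> miss, evict 0, frames (6 9)
pos 9: 0 -> miss, evict 6, frames (9 0)
At position 9, page 6 is evicted.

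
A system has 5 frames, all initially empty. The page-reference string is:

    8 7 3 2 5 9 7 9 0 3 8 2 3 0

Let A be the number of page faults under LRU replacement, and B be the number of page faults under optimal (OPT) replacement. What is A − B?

3

Under LRU: F F F F F F . . F F F F . . → 10 faults.
Under OPT: F F F F F F . . F . . . . . → 7 faults.
A − B = 10 − 7 = 3.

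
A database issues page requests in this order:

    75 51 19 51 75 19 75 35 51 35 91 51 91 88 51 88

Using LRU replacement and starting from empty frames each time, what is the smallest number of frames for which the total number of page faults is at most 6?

f=1: 16 faults
f=2: 11 faults
f=3: 7 faults
f=4: 6 faults
f=5: 6 faults
f=6: 6 faults
Smallest f with faults ≤ 6 is 4.

4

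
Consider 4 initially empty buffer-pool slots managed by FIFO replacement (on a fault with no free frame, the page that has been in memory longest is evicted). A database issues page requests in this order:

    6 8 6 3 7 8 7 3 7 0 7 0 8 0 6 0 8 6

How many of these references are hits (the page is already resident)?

11

6 -> miss, frames {6}
8 -> miss, frames {6,8}
6 -> hit
3 -> miss, frames {6,8,3}
7 -> miss, frames {6,8,3,7}
8 -> hit
7 -> hit
3 -> hit
7 -> hit
0 -> miss, evict 6, frames {8,3,7,0}
7 -> hit
0 -> hit
8 -> hit
0 -> hit
6 -> miss, evict 8, frames {3,7,0,6}
0 -> hit
8 -> miss, evict 3, frames {7,0,6,8}
6 -> hit
Hits: 11.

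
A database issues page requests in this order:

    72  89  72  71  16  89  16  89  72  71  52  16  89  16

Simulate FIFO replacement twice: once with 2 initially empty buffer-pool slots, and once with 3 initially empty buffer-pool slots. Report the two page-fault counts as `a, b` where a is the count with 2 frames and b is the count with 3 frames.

10, 8

2 frames: F F . F F F . . F F F F F . → 10 faults.
3 frames: F F . F F . . . F . F . F F → 8 faults.
8 < 10: adding a frame reduced faults, as is typical.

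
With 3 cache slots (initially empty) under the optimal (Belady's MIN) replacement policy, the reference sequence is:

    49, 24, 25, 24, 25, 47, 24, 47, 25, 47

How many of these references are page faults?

4

49 → miss, frames {49}
24 → miss, frames {49,24}
25 → miss, frames {49,24,25}
24 → hit
25 → hit
47 → miss, evict 49, frames {24,25,47}
24 → hit
47 → hit
25 → hit
47 → hit
Page faults: 4.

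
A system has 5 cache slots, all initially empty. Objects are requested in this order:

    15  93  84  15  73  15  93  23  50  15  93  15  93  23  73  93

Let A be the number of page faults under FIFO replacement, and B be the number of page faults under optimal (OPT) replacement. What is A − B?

2

Under FIFO: F F F . F . . F F F F . . . . . → 8 faults.
Under OPT: F F F . F . . F F . . . . . . . → 6 faults.
A − B = 8 − 6 = 2.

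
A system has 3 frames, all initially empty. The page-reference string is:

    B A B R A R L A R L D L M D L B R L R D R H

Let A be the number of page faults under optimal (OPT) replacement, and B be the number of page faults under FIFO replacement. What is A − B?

-2

Under OPT: F F . F . . F . . . F . F . . F F . . . . F → 9 faults.
Under FIFO: F F . F . . F . . . F . F . . F F F . F . F → 11 faults.
A − B = 9 − 11 = -2.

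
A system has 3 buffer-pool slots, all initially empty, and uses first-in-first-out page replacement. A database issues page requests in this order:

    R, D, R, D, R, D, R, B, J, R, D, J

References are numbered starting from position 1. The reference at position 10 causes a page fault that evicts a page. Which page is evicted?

D

pos 1: R → fault, frames [R]
pos 2: D → fault, frames [R, D]
pos 3: R → hit
pos 4: D → hit
pos 5: R → hit
pos 6: D → hit
pos 7: R → hit
pos 8: B → fault, frames [R, D, B]
pos 9: J → fault, evict R, frames [D, B, J]
pos 10: R → fault, evict D, frames [B, J, R]
At position 10, page D is evicted.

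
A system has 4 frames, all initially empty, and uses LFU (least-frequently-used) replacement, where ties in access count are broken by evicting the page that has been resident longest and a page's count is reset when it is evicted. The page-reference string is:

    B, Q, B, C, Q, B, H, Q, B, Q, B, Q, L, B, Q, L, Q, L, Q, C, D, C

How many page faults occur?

B -> miss, frames (B)
Q -> miss, frames (B Q)
B -> hit
C -> miss, frames (B Q C)
Q -> hit
B -> hit
H -> miss, frames (B Q C H)
Q -> hit
B -> hit
Q -> hit
B -> hit
Q -> hit
L -> miss, evict C, frames (B Q H L)
B -> hit
Q -> hit
L -> hit
Q -> hit
L -> hit
Q -> hit
C -> miss, evict H, frames (B Q L C)
D -> miss, evict C, frames (B Q L D)
C -> miss, evict D, frames (B Q L C)
Page faults: 8.

8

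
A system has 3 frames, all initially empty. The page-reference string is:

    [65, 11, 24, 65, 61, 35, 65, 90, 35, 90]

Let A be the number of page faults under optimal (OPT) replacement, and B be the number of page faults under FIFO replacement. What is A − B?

Under OPT: F F F . F F . F . . → 6 faults.
Under FIFO: F F F . F F F F . . → 7 faults.
A − B = 6 − 7 = -1.

-1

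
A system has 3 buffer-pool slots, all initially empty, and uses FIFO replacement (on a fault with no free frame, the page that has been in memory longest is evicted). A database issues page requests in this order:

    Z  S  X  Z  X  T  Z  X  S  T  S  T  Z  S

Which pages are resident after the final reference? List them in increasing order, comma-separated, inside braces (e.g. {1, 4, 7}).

Z → fault, frames [Z]
S → fault, frames [Z, S]
X → fault, frames [Z, S, X]
Z → hit
X → hit
T → fault, evict Z, frames [S, X, T]
Z → fault, evict S, frames [X, T, Z]
X → hit
S → fault, evict X, frames [T, Z, S]
T → hit
S → hit
T → hit
Z → hit
S → hit

{S, T, Z}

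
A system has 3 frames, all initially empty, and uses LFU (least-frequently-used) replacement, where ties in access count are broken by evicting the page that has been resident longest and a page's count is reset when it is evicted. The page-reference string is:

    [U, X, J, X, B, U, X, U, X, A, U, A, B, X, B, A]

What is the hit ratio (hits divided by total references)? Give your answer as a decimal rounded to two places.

0.50

U: fault, frames [U]
X: fault, frames [U, X]
J: fault, frames [U, X, J]
X: hit
B: fault, evict U, frames [X, J, B]
U: fault, evict J, frames [X, B, U]
X: hit
U: hit
X: hit
A: fault, evict B, frames [X, U, A]
U: hit
A: hit
B: fault, evict A, frames [X, U, B]
X: hit
B: hit
A: fault, evict B, frames [X, U, A]
Hits: 8 of 16 references → 8/16 = 0.5000.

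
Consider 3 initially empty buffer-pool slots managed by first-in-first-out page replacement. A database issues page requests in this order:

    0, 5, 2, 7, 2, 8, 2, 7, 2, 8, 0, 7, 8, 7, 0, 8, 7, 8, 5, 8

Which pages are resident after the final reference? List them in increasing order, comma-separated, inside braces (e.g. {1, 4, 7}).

{0, 5, 8}

0 -> fault, frames {0}
5 -> fault, frames {0,5}
2 -> fault, frames {0,5,2}
7 -> fault, evict 0, frames {5,2,7}
2 -> hit
8 -> fault, evict 5, frames {2,7,8}
2 -> hit
7 -> hit
2 -> hit
8 -> hit
0 -> fault, evict 2, frames {7,8,0}
7 -> hit
8 -> hit
7 -> hit
0 -> hit
8 -> hit
7 -> hit
8 -> hit
5 -> fault, evict 7, frames {8,0,5}
8 -> hit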